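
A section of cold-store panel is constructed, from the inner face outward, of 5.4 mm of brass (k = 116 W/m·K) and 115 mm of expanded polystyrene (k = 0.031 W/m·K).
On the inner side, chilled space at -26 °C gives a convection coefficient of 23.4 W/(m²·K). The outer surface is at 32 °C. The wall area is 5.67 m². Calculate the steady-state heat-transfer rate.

Q ≈ 87.6 W

Series thermal resistances:
R_inner film = 1/(h_i·A) = 1/(23.4×5.67) = 0.007537 K/W
R_brass = L/(kA) = 0.0054/(116×5.67) = 8.21×10^-6 K/W
R_expanded polystyrene = L/(kA) = 0.115/(0.031×5.67) = 0.6543 K/W
R_total = 0.6618 K/W
Q = ΔT / R_total = 58 / 0.6618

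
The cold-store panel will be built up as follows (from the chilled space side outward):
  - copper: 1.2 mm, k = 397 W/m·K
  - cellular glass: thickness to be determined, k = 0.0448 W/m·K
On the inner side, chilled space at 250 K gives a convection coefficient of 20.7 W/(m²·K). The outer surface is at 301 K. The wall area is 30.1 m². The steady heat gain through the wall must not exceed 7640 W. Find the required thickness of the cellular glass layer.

L ≈ 6.84 mm

Series thermal resistances:
R_inner film = 1/(h_i·A) = 1/(20.7×30.1) = 0.001605 K/W
R_copper = L/(kA) = 0.0012/(397×30.1) = 1.004×10^-7 K/W
Sum of the known resistances R_other = 0.001605 K/W
Required total resistance R_tot = ΔT/Q_allow = 51/7640 = 0.006675 K/W
R_cellular glass = R_tot − R_other = 0.00507 K/W
L = R·k·A = 0.00507×0.0448×30.1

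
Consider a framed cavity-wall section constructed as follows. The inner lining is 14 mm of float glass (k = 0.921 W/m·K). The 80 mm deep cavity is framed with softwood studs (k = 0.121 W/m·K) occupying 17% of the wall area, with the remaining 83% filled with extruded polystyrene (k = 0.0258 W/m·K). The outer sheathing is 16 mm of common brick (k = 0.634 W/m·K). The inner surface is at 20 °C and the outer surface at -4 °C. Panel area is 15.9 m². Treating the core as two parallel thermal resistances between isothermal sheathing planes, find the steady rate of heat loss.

Sheathing layers in series; stud and cavity paths in parallel between them.
R_inner = 0.014/(0.921×15.9) = 9.56×10^-4 K/W
R_stud  = 0.08/(0.121×0.17×15.9) = 0.2446 K/W
R_cav   = 0.08/(0.0258×0.83×15.9) = 0.235 K/W
1/R_core = 1/R_stud + 1/R_cav → R_core = 0.1198 K/W
R_outer = 0.016/(0.634×15.9) = 0.001587 K/W
R_total = 0.1224 K/W
Q = ΔT/R_total = 24/0.1224

Q ≈ 196 W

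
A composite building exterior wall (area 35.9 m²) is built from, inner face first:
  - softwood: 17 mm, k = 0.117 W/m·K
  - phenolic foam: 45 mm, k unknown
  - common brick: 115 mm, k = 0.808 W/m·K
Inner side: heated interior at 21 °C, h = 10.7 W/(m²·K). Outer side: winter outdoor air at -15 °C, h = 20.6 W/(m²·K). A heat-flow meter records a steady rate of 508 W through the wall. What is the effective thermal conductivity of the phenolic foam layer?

Using the resistance-network approach (series):
R_inner film = 1/(h_i·A) = 1/(10.7×35.9) = 0.002603 K/W
R_softwood = L/(kA) = 0.017/(0.117×35.9) = 0.004047 K/W
R_common brick = L/(kA) = 0.115/(0.808×35.9) = 0.003965 K/W
R_outer film = 1/(h_o·A) = 1/(20.6×35.9) = 0.001352 K/W
Sum of known resistances R_other = 0.01197 K/W
Total R = ΔT/Q = 36/508 = 0.07087 K/W
R_phenolic foam = R_total − R_other = 0.0589 K/W
k = L/(R·A) = 0.045/(0.0589×35.9)

k ≈ 0.0213 W/(m·K)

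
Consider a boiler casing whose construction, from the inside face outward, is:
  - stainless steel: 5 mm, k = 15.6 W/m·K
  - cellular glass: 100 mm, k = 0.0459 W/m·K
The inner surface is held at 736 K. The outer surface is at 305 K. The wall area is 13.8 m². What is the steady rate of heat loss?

Thermal resistances in series:
R_stainless steel = L/(kA) = 0.005/(15.6×13.8) = 2.323×10^-5 K/W
R_cellular glass = L/(kA) = 0.1/(0.0459×13.8) = 0.1579 K/W
R_total = 0.1579 K/W
Q = ΔT / R_total = 431 / 0.1579

Q ≈ 2730 W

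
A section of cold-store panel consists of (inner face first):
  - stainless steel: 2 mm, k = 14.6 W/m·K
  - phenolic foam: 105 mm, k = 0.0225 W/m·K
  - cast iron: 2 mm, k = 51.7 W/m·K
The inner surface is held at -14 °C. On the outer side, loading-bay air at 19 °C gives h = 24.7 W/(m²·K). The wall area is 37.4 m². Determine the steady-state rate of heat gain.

Q ≈ 262 W

Model the wall as resistances in series:
R_stainless steel = L/(kA) = 0.002/(14.6×37.4) = 3.663×10^-6 K/W
R_phenolic foam = L/(kA) = 0.105/(0.0225×37.4) = 0.1248 K/W
R_cast iron = L/(kA) = 0.002/(51.7×37.4) = 1.034×10^-6 K/W
R_outer film = 1/(h_o·A) = 1/(24.7×37.4) = 0.001083 K/W
R_total = 0.1259 K/W
Q = ΔT / R_total = 33 / 0.1259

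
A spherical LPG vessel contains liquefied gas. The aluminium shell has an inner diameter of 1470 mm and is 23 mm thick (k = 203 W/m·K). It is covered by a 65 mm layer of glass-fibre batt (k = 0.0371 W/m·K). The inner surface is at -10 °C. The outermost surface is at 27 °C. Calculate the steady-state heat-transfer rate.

Q ≈ 166 W

Each spherical layer contributes R = (1/r_i − 1/r_o)/(4πk):
R_aluminium shell = (1/0.735 − 1/0.758)/(4π×203) = 1.618×10^-5 K/W
R_glass-fibre batt = (1/0.758 − 1/0.823)/(4π×0.0371) = 0.2235 K/W
R_total = 0.2235 K/W
Q = ΔT/R_total = 37/0.2235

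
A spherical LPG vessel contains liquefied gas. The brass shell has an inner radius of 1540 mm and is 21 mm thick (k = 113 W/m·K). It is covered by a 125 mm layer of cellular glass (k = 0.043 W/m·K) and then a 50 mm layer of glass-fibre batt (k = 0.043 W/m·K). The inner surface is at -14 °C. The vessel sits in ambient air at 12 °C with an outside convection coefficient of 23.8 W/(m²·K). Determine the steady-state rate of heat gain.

For a spherical shell R = (1/r₁ − 1/r₂)/(4πk); film R = 1/(h·4πr²). In series:
R_brass shell = (1/1.54 − 1/1.561)/(4π×113) = 6.152×10^-6 K/W
R_cellular glass = (1/1.561 − 1/1.686)/(4π×0.043) = 0.0879 K/W
R_glass-fibre batt = (1/1.686 − 1/1.736)/(4π×0.043) = 0.03161 K/W
R_outer film = 1/(h·4πr_o²) = 1/(23.8×4π×1.736²) = 0.001109 K/W
R_total = 0.1206 K/W
Q = ΔT/R_total = 26/0.1206

Q ≈ 216 W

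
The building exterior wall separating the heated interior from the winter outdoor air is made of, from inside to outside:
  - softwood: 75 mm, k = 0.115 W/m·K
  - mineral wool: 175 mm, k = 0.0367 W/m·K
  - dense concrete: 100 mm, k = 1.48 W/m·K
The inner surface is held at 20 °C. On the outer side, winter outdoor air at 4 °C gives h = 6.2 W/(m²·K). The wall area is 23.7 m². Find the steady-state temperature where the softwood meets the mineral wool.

T ≈ 18.2 °C

Series thermal resistances:
R_softwood = L/(kA) = 0.075/(0.115×23.7) = 0.02752 K/W
R_mineral wool = L/(kA) = 0.175/(0.0367×23.7) = 0.2012 K/W
R_dense concrete = L/(kA) = 0.1/(1.48×23.7) = 0.002851 K/W
R_outer film = 1/(h_o·A) = 1/(6.2×23.7) = 0.006805 K/W
R_total = 0.2384 K/W;  Q = ΔT/R_total = 16/0.2384 = 67.12 W
T_interface = T_inner − Q·ΣR(inner→interface) = 20 − 67.1×0.02752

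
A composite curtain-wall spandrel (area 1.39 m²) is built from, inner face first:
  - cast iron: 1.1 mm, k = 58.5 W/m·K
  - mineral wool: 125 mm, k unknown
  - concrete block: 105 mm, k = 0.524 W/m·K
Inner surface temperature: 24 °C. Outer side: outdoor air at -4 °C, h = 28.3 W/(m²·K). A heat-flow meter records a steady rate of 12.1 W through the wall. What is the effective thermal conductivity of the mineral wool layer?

k ≈ 0.0419 W/(m·K)

Thermal resistances in series:
R_cast iron = L/(kA) = 0.0011/(58.5×1.39) = 1.353×10^-5 K/W
R_concrete block = L/(kA) = 0.105/(0.524×1.39) = 0.1442 K/W
R_outer film = 1/(h_o·A) = 1/(28.3×1.39) = 0.02542 K/W
Sum of known resistances R_other = 0.1696 K/W
Total R = ΔT/Q = 28/12.1 = 2.314 K/W
R_mineral wool = R_total − R_other = 2.144 K/W
k = L/(R·A) = 0.125/(2.144×1.39)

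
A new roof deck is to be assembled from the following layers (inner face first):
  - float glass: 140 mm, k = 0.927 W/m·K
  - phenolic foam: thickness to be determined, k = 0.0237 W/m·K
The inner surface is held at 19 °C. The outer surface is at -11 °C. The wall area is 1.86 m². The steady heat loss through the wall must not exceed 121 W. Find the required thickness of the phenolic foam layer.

Series thermal resistances:
R_float glass = L/(kA) = 0.14/(0.927×1.86) = 0.0812 K/W
Sum of the known resistances R_other = 0.0812 K/W
Required total resistance R_tot = ΔT/Q_allow = 30/121 = 0.2479 K/W
R_phenolic foam = R_tot − R_other = 0.1667 K/W
L = R·k·A = 0.1667×0.0237×1.86

L ≈ 7.35 mm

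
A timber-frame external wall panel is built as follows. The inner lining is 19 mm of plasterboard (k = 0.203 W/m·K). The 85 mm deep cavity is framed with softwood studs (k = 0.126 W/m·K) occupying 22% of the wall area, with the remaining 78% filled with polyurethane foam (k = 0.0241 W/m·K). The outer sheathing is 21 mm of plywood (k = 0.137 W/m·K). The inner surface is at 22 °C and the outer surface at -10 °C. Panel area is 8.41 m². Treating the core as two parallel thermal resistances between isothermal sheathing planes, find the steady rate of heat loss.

Sheathing layers in series; stud and cavity paths in parallel between them.
R_inner = 0.019/(0.203×8.41) = 0.01113 K/W
R_stud  = 0.085/(0.126×0.22×8.41) = 0.3646 K/W
R_cav   = 0.085/(0.0241×0.78×8.41) = 0.5377 K/W
1/R_core = 1/R_stud + 1/R_cav → R_core = 0.2173 K/W
R_outer = 0.021/(0.137×8.41) = 0.01823 K/W
R_total = 0.2466 K/W
Q = ΔT/R_total = 32/0.2466

Q ≈ 130 W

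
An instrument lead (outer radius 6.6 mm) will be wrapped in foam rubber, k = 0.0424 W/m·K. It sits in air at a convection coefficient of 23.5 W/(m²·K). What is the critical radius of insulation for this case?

r_cr ≈ 1.8 mm

For a cylinder r_cr = k/h = 0.0424/23.5
r_cr = 1.8 mm; since the bare radius (6.6 mm) is above r_cr, any added insulation will reduce heat loss.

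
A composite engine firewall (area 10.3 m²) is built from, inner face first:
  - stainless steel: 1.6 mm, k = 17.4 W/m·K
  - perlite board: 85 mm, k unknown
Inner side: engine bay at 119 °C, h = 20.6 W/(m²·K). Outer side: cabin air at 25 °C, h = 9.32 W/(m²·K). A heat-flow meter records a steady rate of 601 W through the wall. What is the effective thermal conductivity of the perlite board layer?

k ≈ 0.0584 W/(m·K)

Series thermal resistances:
R_inner film = 1/(h_i·A) = 1/(20.6×10.3) = 0.004713 K/W
R_stainless steel = L/(kA) = 0.0016/(17.4×10.3) = 8.928×10^-6 K/W
R_outer film = 1/(h_o·A) = 1/(9.32×10.3) = 0.01042 K/W
Sum of known resistances R_other = 0.01514 K/W
Total R = ΔT/Q = 94/601 = 0.1564 K/W
R_perlite board = R_total − R_other = 0.1413 K/W
k = L/(R·A) = 0.085/(0.1413×10.3)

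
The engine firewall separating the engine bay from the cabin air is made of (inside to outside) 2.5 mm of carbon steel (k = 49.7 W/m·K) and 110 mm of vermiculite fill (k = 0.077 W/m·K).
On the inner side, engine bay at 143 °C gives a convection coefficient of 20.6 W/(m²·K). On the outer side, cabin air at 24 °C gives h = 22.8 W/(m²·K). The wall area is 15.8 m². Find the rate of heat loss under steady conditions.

Q ≈ 1240 W

Series thermal resistances:
R_inner film = 1/(h_i·A) = 1/(20.6×15.8) = 0.003072 K/W
R_carbon steel = L/(kA) = 0.0025/(49.7×15.8) = 3.184×10^-6 K/W
R_vermiculite fill = L/(kA) = 0.11/(0.077×15.8) = 0.09042 K/W
R_outer film = 1/(h_o·A) = 1/(22.8×15.8) = 0.002776 K/W
R_total = 0.09627 K/W
Q = ΔT / R_total = 119 / 0.09627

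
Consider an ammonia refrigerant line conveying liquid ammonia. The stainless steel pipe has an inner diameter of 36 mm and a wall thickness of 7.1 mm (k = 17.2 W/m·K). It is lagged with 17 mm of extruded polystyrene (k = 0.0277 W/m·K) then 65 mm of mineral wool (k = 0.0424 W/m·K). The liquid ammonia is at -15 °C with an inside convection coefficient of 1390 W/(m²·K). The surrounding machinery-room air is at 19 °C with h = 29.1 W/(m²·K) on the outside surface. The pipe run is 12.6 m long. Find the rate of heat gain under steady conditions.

For a radial system each layer contributes R = ln(r_out/r_in)/(2πkL); films add R = 1/(hA).
R_inner film = 1/(h_i·2πr₁L) = 1/(1390×2π×0.018×12.6) = 5.048×10^-4 K/W
R_stainless steel pipe wall = ln(25.1/18)/(2π×17.2×12.6) = 2.442×10^-4 K/W
R_extruded polystyrene = ln(42.1/25.1)/(2π×0.0277×12.6) = 0.2358 K/W
R_mineral wool = ln(107.1/42.1)/(2π×0.0424×12.6) = 0.2782 K/W
R_outer film = 1/(h_o·2πr_oL) = 1/(29.1×2π×0.1071×12.6) = 0.004053 K/W
R_total = 0.5188 K/W
Q = ΔT/R_total = 34/0.5188

Q ≈ 65.5 W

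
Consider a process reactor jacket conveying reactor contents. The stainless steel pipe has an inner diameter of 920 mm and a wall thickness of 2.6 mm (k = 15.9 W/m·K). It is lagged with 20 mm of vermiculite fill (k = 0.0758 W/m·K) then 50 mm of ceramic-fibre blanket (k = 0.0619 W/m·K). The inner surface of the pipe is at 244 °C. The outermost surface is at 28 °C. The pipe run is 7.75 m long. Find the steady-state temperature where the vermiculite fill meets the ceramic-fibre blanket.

T ≈ 188 °C

Radial resistances (cylindrical: R_cond = ln(r_o/r_i)/(2πkL), R_conv = 1/(h·2πrL)):
R_stainless steel pipe wall = ln(462.6/460)/(2π×15.9×7.75) = 7.28×10^-6 K/W
R_vermiculite fill = ln(482.6/462.6)/(2π×0.0758×7.75) = 0.01147 K/W
R_ceramic-fibre blanket = ln(532.6/482.6)/(2π×0.0619×7.75) = 0.03271 K/W
R_total = 0.04418 K/W
Q = ΔT/R_total = 216/0.04418
Q = 4890 W
T_interface = T_inner − Q·ΣR(inner→interface) = 244 − 4890×0.01147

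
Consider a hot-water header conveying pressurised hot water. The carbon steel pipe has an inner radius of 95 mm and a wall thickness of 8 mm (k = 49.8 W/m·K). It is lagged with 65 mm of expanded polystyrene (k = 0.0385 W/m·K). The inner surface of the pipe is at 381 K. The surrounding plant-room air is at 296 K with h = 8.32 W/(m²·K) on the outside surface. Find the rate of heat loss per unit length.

Cylindrical conduction, so R = ln(r₂/r₁)/(2πkL) per layer, in series:
R_carbon steel pipe wall = ln(103/95)/(2π×49.8×1) = 2.584×10^-4 K/W
R_expanded polystyrene = ln(168/103)/(2π×0.0385×1) = 2.022 K/W
R_outer film = 1/(h_o·2πr_oL) = 1/(8.32×2π×0.168×1) = 0.1139 K/W
R_total = 2.137 K/W
Q = ΔT/R_total = 85/2.137

q′ ≈ 39.8 W/m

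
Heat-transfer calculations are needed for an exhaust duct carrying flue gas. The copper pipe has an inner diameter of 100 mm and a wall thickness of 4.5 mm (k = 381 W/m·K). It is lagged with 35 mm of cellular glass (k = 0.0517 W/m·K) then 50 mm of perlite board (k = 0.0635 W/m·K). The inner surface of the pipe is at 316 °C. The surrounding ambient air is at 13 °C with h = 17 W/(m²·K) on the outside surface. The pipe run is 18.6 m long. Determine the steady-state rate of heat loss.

Treating each annulus and film as a series resistance:
R_copper pipe wall = ln(54.5/50)/(2π×381×18.6) = 1.935×10^-6 K/W
R_cellular glass = ln(89.5/54.5)/(2π×0.0517×18.6) = 0.0821 K/W
R_perlite board = ln(139.5/89.5)/(2π×0.0635×18.6) = 0.05981 K/W
R_outer film = 1/(h_o·2πr_oL) = 1/(17×2π×0.1395×18.6) = 0.003608 K/W
R_total = 0.1455 K/W
Q = ΔT/R_total = 303/0.1455

Q ≈ 2080 W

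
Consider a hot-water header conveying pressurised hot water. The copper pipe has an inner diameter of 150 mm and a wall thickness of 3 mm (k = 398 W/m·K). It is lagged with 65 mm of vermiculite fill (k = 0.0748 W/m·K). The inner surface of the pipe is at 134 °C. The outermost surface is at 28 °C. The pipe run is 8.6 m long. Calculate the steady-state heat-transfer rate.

Q ≈ 707 W

Radial resistances (cylindrical: R_cond = ln(r_o/r_i)/(2πkL), R_conv = 1/(h·2πrL)):
R_copper pipe wall = ln(78/75)/(2π×398×8.6) = 1.824×10^-6 K/W
R_vermiculite fill = ln(143/78)/(2π×0.0748×8.6) = 0.15 K/W
R_total = 0.15 K/W
Q = ΔT/R_total = 106/0.15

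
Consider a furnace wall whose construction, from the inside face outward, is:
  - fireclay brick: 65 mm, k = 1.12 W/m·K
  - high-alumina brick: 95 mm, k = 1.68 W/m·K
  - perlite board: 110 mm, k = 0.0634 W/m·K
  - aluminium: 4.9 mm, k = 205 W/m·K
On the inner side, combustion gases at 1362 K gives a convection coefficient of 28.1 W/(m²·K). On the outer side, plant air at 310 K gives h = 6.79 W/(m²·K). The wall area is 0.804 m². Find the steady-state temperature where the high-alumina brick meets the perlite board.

Treating each layer as a thermal resistance in series:
R_inner film = 1/(h_i·A) = 1/(28.1×0.804) = 0.04426 K/W
R_fireclay brick = L/(kA) = 0.065/(1.12×0.804) = 0.07218 K/W
R_high-alumina brick = L/(kA) = 0.095/(1.68×0.804) = 0.07033 K/W
R_perlite board = L/(kA) = 0.11/(0.0634×0.804) = 2.158 K/W
R_aluminium = L/(kA) = 0.0049/(205×0.804) = 2.973×10^-5 K/W
R_outer film = 1/(h_o·A) = 1/(6.79×0.804) = 0.1832 K/W
R_total = 2.528 K/W;  Q = ΔT/R_total = 1052/2.528 = 416.1 W
T_interface = T_inner − Q·ΣR(inner→interface) = 1362 − 416×0.1868

T ≈ 1280 K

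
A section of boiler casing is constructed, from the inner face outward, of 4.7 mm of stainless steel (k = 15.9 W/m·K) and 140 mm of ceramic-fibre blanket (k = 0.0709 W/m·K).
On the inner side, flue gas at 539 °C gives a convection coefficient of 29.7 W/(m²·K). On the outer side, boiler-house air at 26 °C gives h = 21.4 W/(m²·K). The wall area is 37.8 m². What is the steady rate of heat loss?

Thermal resistances in series:
R_inner film = 1/(h_i·A) = 1/(29.7×37.8) = 8.907×10^-4 K/W
R_stainless steel = L/(kA) = 0.0047/(15.9×37.8) = 7.82×10^-6 K/W
R_ceramic-fibre blanket = L/(kA) = 0.14/(0.0709×37.8) = 0.05224 K/W
R_outer film = 1/(h_o·A) = 1/(21.4×37.8) = 0.001236 K/W
R_total = 0.05437 K/W
Q = ΔT / R_total = 513 / 0.05437

Q ≈ 9430 W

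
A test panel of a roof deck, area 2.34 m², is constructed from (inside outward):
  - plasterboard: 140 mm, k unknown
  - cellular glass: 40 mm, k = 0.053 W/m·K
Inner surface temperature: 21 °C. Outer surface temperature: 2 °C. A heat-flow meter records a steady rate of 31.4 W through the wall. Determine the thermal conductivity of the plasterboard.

Treating each layer as a thermal resistance in series:
R_cellular glass = L/(kA) = 0.04/(0.053×2.34) = 0.3225 K/W
Sum of known resistances R_other = 0.3225 K/W
Total R = ΔT/Q = 19/31.4 = 0.6051 K/W
R_plasterboard = R_total − R_other = 0.2826 K/W
k = L/(R·A) = 0.14/(0.2826×2.34)

k ≈ 0.212 W/(m·K)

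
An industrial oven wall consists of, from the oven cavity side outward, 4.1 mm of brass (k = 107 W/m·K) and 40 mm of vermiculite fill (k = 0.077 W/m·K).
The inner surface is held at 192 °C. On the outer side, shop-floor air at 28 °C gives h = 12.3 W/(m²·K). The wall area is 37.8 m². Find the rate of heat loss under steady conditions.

Thermal resistances in series:
R_brass = L/(kA) = 0.0041/(107×37.8) = 1.014×10^-6 K/W
R_vermiculite fill = L/(kA) = 0.04/(0.077×37.8) = 0.01374 K/W
R_outer film = 1/(h_o·A) = 1/(12.3×37.8) = 0.002151 K/W
R_total = 0.01589 K/W
Q = ΔT / R_total = 164 / 0.01589

Q ≈ 10300 W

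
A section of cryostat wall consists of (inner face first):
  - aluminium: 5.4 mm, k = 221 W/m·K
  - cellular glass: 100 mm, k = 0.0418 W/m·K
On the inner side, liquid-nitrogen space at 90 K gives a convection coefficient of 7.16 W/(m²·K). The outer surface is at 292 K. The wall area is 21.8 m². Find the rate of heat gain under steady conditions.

Q ≈ 1740 W

Using the resistance-network approach (series):
R_inner film = 1/(h_i·A) = 1/(7.16×21.8) = 0.006407 K/W
R_aluminium = L/(kA) = 0.0054/(221×21.8) = 1.121×10^-6 K/W
R_cellular glass = L/(kA) = 0.1/(0.0418×21.8) = 0.1097 K/W
R_total = 0.1161 K/W
Q = ΔT / R_total = 202 / 0.1161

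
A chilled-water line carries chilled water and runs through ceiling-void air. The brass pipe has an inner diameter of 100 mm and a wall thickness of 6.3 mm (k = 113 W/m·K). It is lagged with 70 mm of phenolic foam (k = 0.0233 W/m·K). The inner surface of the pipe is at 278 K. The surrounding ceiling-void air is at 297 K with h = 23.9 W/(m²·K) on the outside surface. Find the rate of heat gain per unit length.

q′ ≈ 3.41 W/m

Radial resistances (cylindrical: R_cond = ln(r_o/r_i)/(2πkL), R_conv = 1/(h·2πrL)):
R_brass pipe wall = ln(56.3/50)/(2π×113×1) = 1.671×10^-4 K/W
R_phenolic foam = ln(126.3/56.3)/(2π×0.0233×1) = 5.519 K/W
R_outer film = 1/(h_o·2πr_oL) = 1/(23.9×2π×0.1263×1) = 0.05273 K/W
R_total = 5.572 K/W
Q = ΔT/R_total = 19/5.572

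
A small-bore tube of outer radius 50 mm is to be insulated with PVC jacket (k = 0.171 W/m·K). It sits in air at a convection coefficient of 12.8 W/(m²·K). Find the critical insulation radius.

For a cylinder r_cr = k/h = 0.171/12.8
r_cr = 13.4 mm; since the bare radius (50 mm) is above r_cr, any added insulation will reduce heat loss.

r_cr ≈ 13.4 mm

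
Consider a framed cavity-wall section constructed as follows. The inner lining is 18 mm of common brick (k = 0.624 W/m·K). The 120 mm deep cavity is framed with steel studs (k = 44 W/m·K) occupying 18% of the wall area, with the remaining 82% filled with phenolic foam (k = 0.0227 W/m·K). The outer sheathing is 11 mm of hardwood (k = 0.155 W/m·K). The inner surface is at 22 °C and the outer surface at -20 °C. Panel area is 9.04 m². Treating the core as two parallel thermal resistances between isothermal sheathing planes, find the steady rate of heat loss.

Q ≈ 3300 W

Sheathing layers in series; stud and cavity paths in parallel between them.
R_inner = 0.018/(0.624×9.04) = 0.003191 K/W
R_stud  = 0.12/(44×0.18×9.04) = 0.001676 K/W
R_cav   = 0.12/(0.0227×0.82×9.04) = 0.7131 K/W
1/R_core = 1/R_stud + 1/R_cav → R_core = 0.001672 K/W
R_outer = 0.011/(0.155×9.04) = 0.00785 K/W
R_total = 0.01271 K/W
Q = ΔT/R_total = 42/0.01271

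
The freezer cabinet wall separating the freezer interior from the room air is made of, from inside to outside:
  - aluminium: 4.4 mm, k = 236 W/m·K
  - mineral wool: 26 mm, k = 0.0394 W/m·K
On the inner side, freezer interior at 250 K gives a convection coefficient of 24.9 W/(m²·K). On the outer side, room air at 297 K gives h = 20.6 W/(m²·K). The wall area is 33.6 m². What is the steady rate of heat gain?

Thermal resistances in series:
R_inner film = 1/(h_i·A) = 1/(24.9×33.6) = 0.001195 K/W
R_aluminium = L/(kA) = 0.0044/(236×33.6) = 5.549×10^-7 K/W
R_mineral wool = L/(kA) = 0.026/(0.0394×33.6) = 0.01964 K/W
R_outer film = 1/(h_o·A) = 1/(20.6×33.6) = 0.001445 K/W
R_total = 0.02228 K/W
Q = ΔT / R_total = 47 / 0.02228

Q ≈ 2110 W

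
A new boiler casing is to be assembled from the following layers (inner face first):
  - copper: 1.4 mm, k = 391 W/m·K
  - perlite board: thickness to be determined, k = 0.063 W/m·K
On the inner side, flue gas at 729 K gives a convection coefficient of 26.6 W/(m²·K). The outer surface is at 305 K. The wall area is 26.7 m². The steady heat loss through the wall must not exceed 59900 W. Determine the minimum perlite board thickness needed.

Treating each layer as a thermal resistance in series:
R_inner film = 1/(h_i·A) = 1/(26.6×26.7) = 0.001408 K/W
R_copper = L/(kA) = 0.0014/(391×26.7) = 1.341×10^-7 K/W
Sum of the known resistances R_other = 0.001408 K/W
Required total resistance R_tot = ΔT/Q_allow = 424/59900 = 0.007078 K/W
R_perlite board = R_tot − R_other = 0.00567 K/W
L = R·k·A = 0.00567×0.063×26.7

L ≈ 9.54 mm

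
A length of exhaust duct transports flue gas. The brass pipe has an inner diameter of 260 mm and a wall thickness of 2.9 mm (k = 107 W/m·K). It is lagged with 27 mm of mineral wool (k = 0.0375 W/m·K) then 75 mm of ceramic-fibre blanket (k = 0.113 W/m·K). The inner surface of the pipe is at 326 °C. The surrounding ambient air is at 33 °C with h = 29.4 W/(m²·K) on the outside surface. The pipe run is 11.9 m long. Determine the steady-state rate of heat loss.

Treating each annulus and film as a series resistance:
R_brass pipe wall = ln(132.9/130)/(2π×107×11.9) = 2.758×10^-6 K/W
R_mineral wool = ln(159.9/132.9)/(2π×0.0375×11.9) = 0.06596 K/W
R_ceramic-fibre blanket = ln(234.9/159.9)/(2π×0.113×11.9) = 0.04552 K/W
R_outer film = 1/(h_o·2πr_oL) = 1/(29.4×2π×0.2349×11.9) = 0.001937 K/W
R_total = 0.1134 K/W
Q = ΔT/R_total = 293/0.1134

Q ≈ 2580 W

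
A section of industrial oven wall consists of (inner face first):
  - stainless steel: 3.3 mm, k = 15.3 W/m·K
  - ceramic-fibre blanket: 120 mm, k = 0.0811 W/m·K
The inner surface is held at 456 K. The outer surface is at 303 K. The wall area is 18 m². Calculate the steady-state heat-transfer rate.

Treating each layer as a thermal resistance in series:
R_stainless steel = L/(kA) = 0.0033/(15.3×18) = 1.198×10^-5 K/W
R_ceramic-fibre blanket = L/(kA) = 0.12/(0.0811×18) = 0.0822 K/W
R_total = 0.08222 K/W
Q = ΔT / R_total = 153 / 0.08222

Q ≈ 1860 W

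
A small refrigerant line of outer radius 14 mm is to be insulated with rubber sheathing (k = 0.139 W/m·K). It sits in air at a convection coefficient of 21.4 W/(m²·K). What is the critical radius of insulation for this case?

r_cr ≈ 6.5 mm

For a cylinder r_cr = k/h = 0.139/21.4
r_cr = 6.5 mm; since the bare radius (14 mm) is above r_cr, any added insulation will reduce heat loss.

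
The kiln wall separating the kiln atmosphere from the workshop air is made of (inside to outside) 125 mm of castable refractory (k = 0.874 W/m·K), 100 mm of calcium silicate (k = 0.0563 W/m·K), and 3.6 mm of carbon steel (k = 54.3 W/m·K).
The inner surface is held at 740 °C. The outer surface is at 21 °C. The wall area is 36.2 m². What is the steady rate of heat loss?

Q ≈ 13600 W

Treating each layer as a thermal resistance in series:
R_castable refractory = L/(kA) = 0.125/(0.874×36.2) = 0.003951 K/W
R_calcium silicate = L/(kA) = 0.1/(0.0563×36.2) = 0.04907 K/W
R_carbon steel = L/(kA) = 0.0036/(54.3×36.2) = 1.831×10^-6 K/W
R_total = 0.05302 K/W
Q = ΔT / R_total = 719 / 0.05302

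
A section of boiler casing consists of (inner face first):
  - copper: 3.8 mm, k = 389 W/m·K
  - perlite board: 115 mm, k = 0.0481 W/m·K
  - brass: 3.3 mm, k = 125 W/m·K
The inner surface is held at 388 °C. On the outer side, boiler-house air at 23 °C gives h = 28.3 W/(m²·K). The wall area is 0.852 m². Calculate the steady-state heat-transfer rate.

Thermal resistances in series:
R_copper = L/(kA) = 0.0038/(389×0.852) = 1.147×10^-5 K/W
R_perlite board = L/(kA) = 0.115/(0.0481×0.852) = 2.806 K/W
R_brass = L/(kA) = 0.0033/(125×0.852) = 3.099×10^-5 K/W
R_outer film = 1/(h_o·A) = 1/(28.3×0.852) = 0.04147 K/W
R_total = 2.848 K/W
Q = ΔT / R_total = 365 / 2.848

Q ≈ 128 W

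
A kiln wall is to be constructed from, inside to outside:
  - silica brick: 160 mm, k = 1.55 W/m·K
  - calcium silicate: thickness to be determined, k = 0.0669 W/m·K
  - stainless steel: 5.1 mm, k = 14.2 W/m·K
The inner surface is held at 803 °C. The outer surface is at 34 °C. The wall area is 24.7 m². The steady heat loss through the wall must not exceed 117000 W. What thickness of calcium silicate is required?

Treating each layer as a thermal resistance in series:
R_silica brick = L/(kA) = 0.16/(1.55×24.7) = 0.004179 K/W
R_stainless steel = L/(kA) = 0.0051/(14.2×24.7) = 1.454×10^-5 K/W
Sum of the known resistances R_other = 0.004194 K/W
Required total resistance R_tot = ΔT/Q_allow = 769/117000 = 0.006573 K/W
R_calcium silicate = R_tot − R_other = 0.002379 K/W
L = R·k·A = 0.002379×0.0669×24.7

L ≈ 3.93 mm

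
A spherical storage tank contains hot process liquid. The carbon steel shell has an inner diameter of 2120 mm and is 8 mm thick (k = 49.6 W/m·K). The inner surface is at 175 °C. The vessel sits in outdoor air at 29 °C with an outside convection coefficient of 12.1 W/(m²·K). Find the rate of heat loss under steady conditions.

Q ≈ 25300 W

Radial (spherical) resistances in series:
R_carbon steel shell = (1/1.06 − 1/1.068)/(4π×49.6) = 1.134×10^-5 K/W
R_outer film = 1/(h·4πr_o²) = 1/(12.1×4π×1.068²) = 0.005766 K/W
R_total = 0.005777 K/W
Q = ΔT/R_total = 146/0.005777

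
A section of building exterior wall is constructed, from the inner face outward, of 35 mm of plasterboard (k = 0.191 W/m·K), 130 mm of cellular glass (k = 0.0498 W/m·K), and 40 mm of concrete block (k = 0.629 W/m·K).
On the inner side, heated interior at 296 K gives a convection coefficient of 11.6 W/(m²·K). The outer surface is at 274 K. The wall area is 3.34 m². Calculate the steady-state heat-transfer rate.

Using the resistance-network approach (series):
R_inner film = 1/(h_i·A) = 1/(11.6×3.34) = 0.02581 K/W
R_plasterboard = L/(kA) = 0.035/(0.191×3.34) = 0.05486 K/W
R_cellular glass = L/(kA) = 0.13/(0.0498×3.34) = 0.7816 K/W
R_concrete block = L/(kA) = 0.04/(0.629×3.34) = 0.01904 K/W
R_total = 0.8813 K/W
Q = ΔT / R_total = 22 / 0.8813

Q ≈ 25 W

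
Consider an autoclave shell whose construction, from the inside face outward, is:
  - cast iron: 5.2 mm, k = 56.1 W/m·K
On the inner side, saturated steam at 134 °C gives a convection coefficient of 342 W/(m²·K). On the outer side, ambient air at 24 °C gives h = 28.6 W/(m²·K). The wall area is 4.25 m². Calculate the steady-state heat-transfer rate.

Series thermal resistances:
R_inner film = 1/(h_i·A) = 1/(342×4.25) = 6.88×10^-4 K/W
R_cast iron = L/(kA) = 0.0052/(56.1×4.25) = 2.181×10^-5 K/W
R_outer film = 1/(h_o·A) = 1/(28.6×4.25) = 0.008227 K/W
R_total = 0.008937 K/W
Q = ΔT / R_total = 110 / 0.008937

Q ≈ 12300 W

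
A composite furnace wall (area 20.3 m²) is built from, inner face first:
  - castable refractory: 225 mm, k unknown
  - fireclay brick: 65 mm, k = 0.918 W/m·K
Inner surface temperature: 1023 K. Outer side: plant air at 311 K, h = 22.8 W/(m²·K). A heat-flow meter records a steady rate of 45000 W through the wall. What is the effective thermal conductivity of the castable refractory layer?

k ≈ 1.09 W/(m·K)

Model the wall as resistances in series:
R_fireclay brick = L/(kA) = 0.065/(0.918×20.3) = 0.003488 K/W
R_outer film = 1/(h_o·A) = 1/(22.8×20.3) = 0.002161 K/W
Sum of known resistances R_other = 0.005649 K/W
Total R = ΔT/Q = 712/45000 = 0.01582 K/W
R_castable refractory = R_total − R_other = 0.01017 K/W
k = L/(R·A) = 0.225/(0.01017×20.3)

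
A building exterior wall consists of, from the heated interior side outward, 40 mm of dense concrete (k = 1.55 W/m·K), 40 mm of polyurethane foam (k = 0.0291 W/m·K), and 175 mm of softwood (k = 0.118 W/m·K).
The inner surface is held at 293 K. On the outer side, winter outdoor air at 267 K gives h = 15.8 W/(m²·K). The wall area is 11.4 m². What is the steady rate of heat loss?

Using the resistance-network approach (series):
R_dense concrete = L/(kA) = 0.04/(1.55×11.4) = 0.002264 K/W
R_polyurethane foam = L/(kA) = 0.04/(0.0291×11.4) = 0.1206 K/W
R_softwood = L/(kA) = 0.175/(0.118×11.4) = 0.1301 K/W
R_outer film = 1/(h_o·A) = 1/(15.8×11.4) = 0.005552 K/W
R_total = 0.2585 K/W
Q = ΔT / R_total = 26 / 0.2585

Q ≈ 101 W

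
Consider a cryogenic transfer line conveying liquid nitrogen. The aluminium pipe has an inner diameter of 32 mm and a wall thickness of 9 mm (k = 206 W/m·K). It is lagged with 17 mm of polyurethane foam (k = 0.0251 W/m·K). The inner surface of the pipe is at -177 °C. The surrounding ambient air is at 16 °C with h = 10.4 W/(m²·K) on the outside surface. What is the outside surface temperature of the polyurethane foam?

Cylindrical conduction, so R = ln(r₂/r₁)/(2πkL) per layer, in series:
R_aluminium pipe wall = ln(25/16)/(2π×206×1) = 3.448×10^-4 K/W
R_polyurethane foam = ln(42/25)/(2π×0.0251×1) = 3.29 K/W
R_outer film = 1/(h_o·2πr_oL) = 1/(10.4×2π×0.042×1) = 0.3644 K/W
R_total = 3.654 K/W
Q = ΔT/R_total = 193/3.654
Q = 52.8 W/m
T_interface = T_inner + Q·ΣR(inner→interface) = -177 + 52.8×3.29

T ≈ -3.24 °C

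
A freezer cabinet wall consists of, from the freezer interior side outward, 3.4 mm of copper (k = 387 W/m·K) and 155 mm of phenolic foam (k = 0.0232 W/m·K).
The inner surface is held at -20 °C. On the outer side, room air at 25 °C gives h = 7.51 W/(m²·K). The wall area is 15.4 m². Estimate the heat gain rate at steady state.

Treating each layer as a thermal resistance in series:
R_copper = L/(kA) = 0.0034/(387×15.4) = 5.705×10^-7 K/W
R_phenolic foam = L/(kA) = 0.155/(0.0232×15.4) = 0.4338 K/W
R_outer film = 1/(h_o·A) = 1/(7.51×15.4) = 0.008646 K/W
R_total = 0.4425 K/W
Q = ΔT / R_total = 45 / 0.4425

Q ≈ 102 W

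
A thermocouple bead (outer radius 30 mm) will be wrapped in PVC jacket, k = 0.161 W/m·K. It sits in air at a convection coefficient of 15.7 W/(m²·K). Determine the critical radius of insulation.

For a sphere r_cr = 2k/h = 2×0.161/15.7
r_cr = 20.5 mm; since the bare radius (30 mm) is above r_cr, any added insulation will reduce heat loss.

r_cr ≈ 20.5 mm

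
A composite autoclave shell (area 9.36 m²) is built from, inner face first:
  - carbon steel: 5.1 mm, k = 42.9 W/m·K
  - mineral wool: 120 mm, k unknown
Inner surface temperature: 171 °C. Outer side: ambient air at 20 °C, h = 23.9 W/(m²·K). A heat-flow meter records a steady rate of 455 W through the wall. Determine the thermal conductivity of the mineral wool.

Treating each layer as a thermal resistance in series:
R_carbon steel = L/(kA) = 0.0051/(42.9×9.36) = 1.27×10^-5 K/W
R_outer film = 1/(h_o·A) = 1/(23.9×9.36) = 0.00447 K/W
Sum of known resistances R_other = 0.004483 K/W
Total R = ΔT/Q = 151/455 = 0.3319 K/W
R_mineral wool = R_total − R_other = 0.3274 K/W
k = L/(R·A) = 0.12/(0.3274×9.36)

k ≈ 0.0392 W/(m·K)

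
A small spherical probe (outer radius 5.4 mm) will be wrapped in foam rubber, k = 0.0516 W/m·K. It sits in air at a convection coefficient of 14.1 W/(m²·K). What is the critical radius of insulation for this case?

For a sphere r_cr = 2k/h = 2×0.0516/14.1
r_cr = 7.32 mm; since the bare radius (5.4 mm) is below r_cr, adding a thin layer of insulation will *increase* heat loss.

r_cr ≈ 7.32 mm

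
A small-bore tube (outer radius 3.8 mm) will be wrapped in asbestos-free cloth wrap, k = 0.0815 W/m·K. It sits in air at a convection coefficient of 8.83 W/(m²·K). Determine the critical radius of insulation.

r_cr ≈ 9.23 mm

For a cylinder r_cr = k/h = 0.0815/8.83
r_cr = 9.23 mm; since the bare radius (3.8 mm) is below r_cr, adding a thin layer of insulation will *increase* heat loss.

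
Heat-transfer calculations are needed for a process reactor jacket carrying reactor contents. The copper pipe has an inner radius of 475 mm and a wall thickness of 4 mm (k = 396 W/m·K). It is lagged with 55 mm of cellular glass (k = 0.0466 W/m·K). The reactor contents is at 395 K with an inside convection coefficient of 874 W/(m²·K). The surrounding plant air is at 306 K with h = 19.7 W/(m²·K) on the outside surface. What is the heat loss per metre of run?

Radial resistances (cylindrical: R_cond = ln(r_o/r_i)/(2πkL), R_conv = 1/(h·2πrL)):
R_inner film = 1/(h_i·2πr₁L) = 1/(874×2π×0.475×1) = 3.834×10^-4 K/W
R_copper pipe wall = ln(479/475)/(2π×396×1) = 3.37×10^-6 K/W
R_cellular glass = ln(534/479)/(2π×0.0466×1) = 0.3712 K/W
R_outer film = 1/(h_o·2πr_oL) = 1/(19.7×2π×0.534×1) = 0.01513 K/W
R_total = 0.3867 K/W
Q = ΔT/R_total = 89/0.3867

q′ ≈ 230 W/m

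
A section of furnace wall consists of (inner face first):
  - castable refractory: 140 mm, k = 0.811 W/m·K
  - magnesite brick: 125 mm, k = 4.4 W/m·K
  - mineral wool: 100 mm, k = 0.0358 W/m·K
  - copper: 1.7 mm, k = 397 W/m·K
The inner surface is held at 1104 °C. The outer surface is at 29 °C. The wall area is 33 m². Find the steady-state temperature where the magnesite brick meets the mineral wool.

Series thermal resistances:
R_castable refractory = L/(kA) = 0.14/(0.811×33) = 0.005231 K/W
R_magnesite brick = L/(kA) = 0.125/(4.4×33) = 8.609×10^-4 K/W
R_mineral wool = L/(kA) = 0.1/(0.0358×33) = 0.08465 K/W
R_copper = L/(kA) = 0.0017/(397×33) = 1.298×10^-7 K/W
R_total = 0.09074 K/W;  Q = ΔT/R_total = 1075/0.09074 = 11850 W
T_interface = T_inner − Q·ΣR(inner→interface) = 1104 − 11800×0.006092

T ≈ 1030 °C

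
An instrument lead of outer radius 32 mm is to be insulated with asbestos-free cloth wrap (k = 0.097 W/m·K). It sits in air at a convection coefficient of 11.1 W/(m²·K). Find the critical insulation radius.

r_cr ≈ 8.74 mm

For a cylinder r_cr = k/h = 0.097/11.1
r_cr = 8.74 mm; since the bare radius (32 mm) is above r_cr, any added insulation will reduce heat loss.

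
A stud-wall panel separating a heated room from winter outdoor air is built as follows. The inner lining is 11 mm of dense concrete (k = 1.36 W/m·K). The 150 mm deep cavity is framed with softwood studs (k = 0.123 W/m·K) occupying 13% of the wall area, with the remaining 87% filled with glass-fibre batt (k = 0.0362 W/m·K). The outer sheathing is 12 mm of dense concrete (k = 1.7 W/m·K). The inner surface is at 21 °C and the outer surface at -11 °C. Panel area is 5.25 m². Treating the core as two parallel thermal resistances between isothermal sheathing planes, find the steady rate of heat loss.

Sheathing layers in series; stud and cavity paths in parallel between them.
R_inner = 0.011/(1.36×5.25) = 0.001541 K/W
R_stud  = 0.15/(0.123×0.13×5.25) = 1.787 K/W
R_cav   = 0.15/(0.0362×0.87×5.25) = 0.9072 K/W
1/R_core = 1/R_stud + 1/R_cav → R_core = 0.6017 K/W
R_outer = 0.012/(1.7×5.25) = 0.001345 K/W
R_total = 0.6046 K/W
Q = ΔT/R_total = 32/0.6046

Q ≈ 52.9 W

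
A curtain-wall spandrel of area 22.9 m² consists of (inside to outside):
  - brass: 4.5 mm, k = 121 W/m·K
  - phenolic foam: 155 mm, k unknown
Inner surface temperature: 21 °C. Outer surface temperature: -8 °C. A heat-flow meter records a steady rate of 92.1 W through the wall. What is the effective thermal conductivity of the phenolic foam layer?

Series thermal resistances:
R_brass = L/(kA) = 0.0045/(121×22.9) = 1.624×10^-6 K/W
Sum of known resistances R_other = 1.624×10^-6 K/W
Total R = ΔT/Q = 29/92.1 = 0.3149 K/W
R_phenolic foam = R_total − R_other = 0.3149 K/W
k = L/(R·A) = 0.155/(0.3149×22.9)

k ≈ 0.0215 W/(m·K)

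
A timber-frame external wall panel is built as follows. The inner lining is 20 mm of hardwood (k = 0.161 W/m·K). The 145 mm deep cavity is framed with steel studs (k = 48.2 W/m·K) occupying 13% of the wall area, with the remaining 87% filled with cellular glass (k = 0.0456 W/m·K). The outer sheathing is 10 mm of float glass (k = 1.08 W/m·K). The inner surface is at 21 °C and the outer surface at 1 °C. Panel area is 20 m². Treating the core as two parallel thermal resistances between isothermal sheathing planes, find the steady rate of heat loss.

Q ≈ 2560 W

Sheathing layers in series; stud and cavity paths in parallel between them.
R_inner = 0.02/(0.161×20) = 0.006211 K/W
R_stud  = 0.145/(48.2×0.13×20) = 0.001157 K/W
R_cav   = 0.145/(0.0456×0.87×20) = 0.1827 K/W
1/R_core = 1/R_stud + 1/R_cav → R_core = 0.00115 K/W
R_outer = 0.01/(1.08×20) = 4.63×10^-4 K/W
R_total = 0.007824 K/W
Q = ΔT/R_total = 20/0.007824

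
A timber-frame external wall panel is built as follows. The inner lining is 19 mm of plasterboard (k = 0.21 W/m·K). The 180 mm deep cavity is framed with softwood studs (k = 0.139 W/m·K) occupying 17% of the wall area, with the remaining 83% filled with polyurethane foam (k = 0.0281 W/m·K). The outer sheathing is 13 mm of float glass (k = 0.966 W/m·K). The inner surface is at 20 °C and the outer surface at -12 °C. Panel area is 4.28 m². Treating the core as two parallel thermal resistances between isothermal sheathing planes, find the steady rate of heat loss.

Q ≈ 34.8 W

Sheathing layers in series; stud and cavity paths in parallel between them.
R_inner = 0.019/(0.21×4.28) = 0.02114 K/W
R_stud  = 0.18/(0.139×0.17×4.28) = 1.78 K/W
R_cav   = 0.18/(0.0281×0.83×4.28) = 1.803 K/W
1/R_core = 1/R_stud + 1/R_cav → R_core = 0.8957 K/W
R_outer = 0.013/(0.966×4.28) = 0.003144 K/W
R_total = 0.92 K/W
Q = ΔT/R_total = 32/0.92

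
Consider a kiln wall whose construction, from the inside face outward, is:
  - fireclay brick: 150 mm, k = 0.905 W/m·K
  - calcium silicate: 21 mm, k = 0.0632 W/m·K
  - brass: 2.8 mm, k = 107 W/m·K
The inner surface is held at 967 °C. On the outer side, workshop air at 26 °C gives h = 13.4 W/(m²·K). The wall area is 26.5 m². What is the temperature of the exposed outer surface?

T ≈ 149 °C

Thermal resistances in series:
R_fireclay brick = L/(kA) = 0.15/(0.905×26.5) = 0.006255 K/W
R_calcium silicate = L/(kA) = 0.021/(0.0632×26.5) = 0.01254 K/W
R_brass = L/(kA) = 0.0028/(107×26.5) = 9.875×10^-7 K/W
R_outer film = 1/(h_o·A) = 1/(13.4×26.5) = 0.002816 K/W
R_total = 0.02161 K/W;  Q = ΔT/R_total = 941/0.02161 = 43540 W
T_interface = T_inner − Q·ΣR(inner→interface) = 967 − 43500×0.01879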